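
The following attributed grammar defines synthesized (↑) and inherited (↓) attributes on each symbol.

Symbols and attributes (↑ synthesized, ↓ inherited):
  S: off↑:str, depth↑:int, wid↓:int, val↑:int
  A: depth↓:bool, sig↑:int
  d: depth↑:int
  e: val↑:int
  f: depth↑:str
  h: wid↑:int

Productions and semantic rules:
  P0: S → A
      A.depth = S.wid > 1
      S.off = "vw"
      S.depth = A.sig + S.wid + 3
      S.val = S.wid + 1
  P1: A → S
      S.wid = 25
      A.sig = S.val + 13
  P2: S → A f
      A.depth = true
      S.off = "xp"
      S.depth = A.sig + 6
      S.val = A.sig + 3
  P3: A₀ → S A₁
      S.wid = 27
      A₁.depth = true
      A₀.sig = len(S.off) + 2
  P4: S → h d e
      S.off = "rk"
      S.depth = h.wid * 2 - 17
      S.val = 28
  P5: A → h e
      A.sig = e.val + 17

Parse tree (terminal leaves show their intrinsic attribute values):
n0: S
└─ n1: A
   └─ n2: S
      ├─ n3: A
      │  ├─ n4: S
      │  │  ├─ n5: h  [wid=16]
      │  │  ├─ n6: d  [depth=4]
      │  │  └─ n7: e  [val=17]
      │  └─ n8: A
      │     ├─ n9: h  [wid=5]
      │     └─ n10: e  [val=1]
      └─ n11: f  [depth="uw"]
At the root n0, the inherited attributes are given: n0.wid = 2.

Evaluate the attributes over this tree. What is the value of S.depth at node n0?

1. n0.wid = 2  [given at root]
2. n1.depth = true  [S.wid > 1]
3. n2.wid = 25  [25]
4. n3.depth = true  [true]
5. n4.wid = 27  [27]
6. n5.wid = 16  [terminal]
7. n6.depth = 4  [terminal]
8. n7.val = 17  [terminal]
9. n4.off = "rk"  ["rk"]
10. n4.depth = 15  [h.wid * 2 - 17]
11. n4.val = 28  [28]
12. n8.depth = true  [true]
13. n9.wid = 5  [terminal]
14. n10.val = 1  [terminal]
15. n8.sig = 18  [e.val + 17]
16. n3.sig = 4  [len(S.off) + 2]
17. n11.depth = "uw"  [terminal]
18. n2.off = "xp"  ["xp"]
19. n2.depth = 10  [A.sig + 6]
20. n2.val = 7  [A.sig + 3]
21. n1.sig = 20  [S.val + 13]
22. n0.off = "vw"  ["vw"]
23. n0.depth = 25  [A.sig + S.wid + 3]
24. n0.val = 3  [S.wid + 1]

25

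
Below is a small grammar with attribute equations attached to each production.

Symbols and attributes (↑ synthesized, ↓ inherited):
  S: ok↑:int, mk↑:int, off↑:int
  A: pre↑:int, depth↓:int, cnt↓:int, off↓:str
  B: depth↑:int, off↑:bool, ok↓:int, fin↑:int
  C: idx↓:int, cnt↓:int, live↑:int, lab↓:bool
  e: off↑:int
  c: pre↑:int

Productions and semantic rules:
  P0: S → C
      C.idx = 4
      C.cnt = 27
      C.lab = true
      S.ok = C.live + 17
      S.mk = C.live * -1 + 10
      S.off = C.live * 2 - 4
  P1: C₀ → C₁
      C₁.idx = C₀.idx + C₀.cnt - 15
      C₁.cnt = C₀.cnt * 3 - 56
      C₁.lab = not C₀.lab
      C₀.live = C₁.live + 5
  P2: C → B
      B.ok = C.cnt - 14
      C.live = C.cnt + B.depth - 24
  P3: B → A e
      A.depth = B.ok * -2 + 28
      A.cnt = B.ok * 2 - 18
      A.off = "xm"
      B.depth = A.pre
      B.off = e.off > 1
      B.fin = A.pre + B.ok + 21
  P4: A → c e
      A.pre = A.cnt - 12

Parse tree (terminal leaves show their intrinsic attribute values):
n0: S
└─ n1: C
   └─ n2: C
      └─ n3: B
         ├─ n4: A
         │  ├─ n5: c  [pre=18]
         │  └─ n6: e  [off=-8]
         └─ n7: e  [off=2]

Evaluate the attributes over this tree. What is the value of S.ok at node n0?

1. n1.idx = 4  [4]
2. n1.cnt = 27  [27]
3. n1.lab = true  [true]
4. n2.idx = 16  [C₀.idx + C₀.cnt - 15]
5. n2.cnt = 25  [C₀.cnt * 3 - 56]
6. n2.lab = false  [not C₀.lab]
7. n3.ok = 11  [C.cnt - 14]
8. n4.depth = 6  [B.ok * -2 + 28]
9. n4.cnt = 4  [B.ok * 2 - 18]
10. n4.off = "xm"  ["xm"]
11. n5.pre = 18  [terminal]
12. n6.off = -8  [terminal]
13. n4.pre = -8  [A.cnt - 12]
14. n7.off = 2  [terminal]
15. n3.depth = -8  [A.pre]
16. n3.off = true  [e.off > 1]
17. n3.fin = 24  [A.pre + B.ok + 21]
18. n2.live = -7  [C.cnt + B.depth - 24]
19. n1.live = -2  [C₁.live + 5]
20. n0.ok = 15  [C.live + 17]
21. n0.mk = 12  [C.live * -1 + 10]
22. n0.off = -8  [C.live * 2 - 4]

15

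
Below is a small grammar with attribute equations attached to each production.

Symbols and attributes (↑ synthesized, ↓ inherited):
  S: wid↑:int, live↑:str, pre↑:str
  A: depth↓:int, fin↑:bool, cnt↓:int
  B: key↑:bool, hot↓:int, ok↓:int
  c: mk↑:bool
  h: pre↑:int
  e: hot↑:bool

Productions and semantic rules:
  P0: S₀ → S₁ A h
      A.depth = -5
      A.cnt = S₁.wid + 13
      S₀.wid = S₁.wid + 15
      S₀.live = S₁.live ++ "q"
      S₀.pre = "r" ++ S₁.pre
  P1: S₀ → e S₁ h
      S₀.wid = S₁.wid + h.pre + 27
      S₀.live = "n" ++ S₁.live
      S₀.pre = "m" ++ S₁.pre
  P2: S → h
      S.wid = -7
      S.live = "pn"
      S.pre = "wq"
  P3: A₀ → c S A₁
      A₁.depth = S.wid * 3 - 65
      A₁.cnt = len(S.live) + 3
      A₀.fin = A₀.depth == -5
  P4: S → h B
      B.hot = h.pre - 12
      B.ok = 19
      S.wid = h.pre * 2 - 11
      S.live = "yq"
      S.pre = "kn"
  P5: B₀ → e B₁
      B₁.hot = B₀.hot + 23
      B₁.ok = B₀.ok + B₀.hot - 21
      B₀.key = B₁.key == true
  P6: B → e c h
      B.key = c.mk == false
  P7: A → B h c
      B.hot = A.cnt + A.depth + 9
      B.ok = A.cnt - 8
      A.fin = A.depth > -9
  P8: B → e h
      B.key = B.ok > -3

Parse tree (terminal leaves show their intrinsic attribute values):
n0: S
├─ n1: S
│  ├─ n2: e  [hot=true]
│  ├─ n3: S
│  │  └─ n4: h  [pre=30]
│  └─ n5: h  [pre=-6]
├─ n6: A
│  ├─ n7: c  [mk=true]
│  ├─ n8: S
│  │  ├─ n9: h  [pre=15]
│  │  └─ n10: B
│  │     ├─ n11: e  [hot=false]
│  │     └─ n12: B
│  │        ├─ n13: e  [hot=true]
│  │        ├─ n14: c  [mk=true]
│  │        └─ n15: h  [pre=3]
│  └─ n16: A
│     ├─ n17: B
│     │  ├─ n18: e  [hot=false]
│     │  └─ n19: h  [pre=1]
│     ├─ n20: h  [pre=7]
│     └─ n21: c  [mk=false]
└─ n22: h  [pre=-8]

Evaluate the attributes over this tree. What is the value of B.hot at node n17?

1. n2.hot = true  [terminal]
2. n4.pre = 30  [terminal]
3. n3.wid = -7  [-7]
4. n3.live = "pn"  ["pn"]
5. n3.pre = "wq"  ["wq"]
6. n5.pre = -6  [terminal]
7. n1.wid = 14  [S₁.wid + h.pre + 27]
8. n1.live = "npn"  ["n" ++ S₁.live]
9. n1.pre = "mwq"  ["m" ++ S₁.pre]
10. n6.depth = -5  [-5]
11. n6.cnt = 27  [S₁.wid + 13]
12. n7.mk = true  [terminal]
13. n9.pre = 15  [terminal]
14. n10.hot = 3  [h.pre - 12]
15. n10.ok = 19  [19]
16. n11.hot = false  [terminal]
17. n12.hot = 26  [B₀.hot + 23]
18. n12.ok = 1  [B₀.ok + B₀.hot - 21]
19. n13.hot = true  [terminal]
20. n14.mk = true  [terminal]
21. n15.pre = 3  [terminal]
22. n12.key = false  [c.mk == false]
23. n10.key = false  [B₁.key == true]
24. n8.wid = 19  [h.pre * 2 - 11]
25. n8.live = "yq"  ["yq"]
26. n8.pre = "kn"  ["kn"]
27. n16.depth = -8  [S.wid * 3 - 65]
28. n16.cnt = 5  [len(S.live) + 3]
29. n17.hot = 6  [A.cnt + A.depth + 9]
30. n17.ok = -3  [A.cnt - 8]
31. n18.hot = false  [terminal]
32. n19.pre = 1  [terminal]
33. n17.key = false  [B.ok > -3]
34. n20.pre = 7  [terminal]
35. n21.mk = false  [terminal]
36. n16.fin = true  [A.depth > -9]
37. n6.fin = true  [A₀.depth == -5]
38. n22.pre = -8  [terminal]
39. n0.wid = 29  [S₁.wid + 15]
40. n0.live = "npnq"  [S₁.live ++ "q"]
41. n0.pre = "rmwq"  ["r" ++ S₁.pre]

6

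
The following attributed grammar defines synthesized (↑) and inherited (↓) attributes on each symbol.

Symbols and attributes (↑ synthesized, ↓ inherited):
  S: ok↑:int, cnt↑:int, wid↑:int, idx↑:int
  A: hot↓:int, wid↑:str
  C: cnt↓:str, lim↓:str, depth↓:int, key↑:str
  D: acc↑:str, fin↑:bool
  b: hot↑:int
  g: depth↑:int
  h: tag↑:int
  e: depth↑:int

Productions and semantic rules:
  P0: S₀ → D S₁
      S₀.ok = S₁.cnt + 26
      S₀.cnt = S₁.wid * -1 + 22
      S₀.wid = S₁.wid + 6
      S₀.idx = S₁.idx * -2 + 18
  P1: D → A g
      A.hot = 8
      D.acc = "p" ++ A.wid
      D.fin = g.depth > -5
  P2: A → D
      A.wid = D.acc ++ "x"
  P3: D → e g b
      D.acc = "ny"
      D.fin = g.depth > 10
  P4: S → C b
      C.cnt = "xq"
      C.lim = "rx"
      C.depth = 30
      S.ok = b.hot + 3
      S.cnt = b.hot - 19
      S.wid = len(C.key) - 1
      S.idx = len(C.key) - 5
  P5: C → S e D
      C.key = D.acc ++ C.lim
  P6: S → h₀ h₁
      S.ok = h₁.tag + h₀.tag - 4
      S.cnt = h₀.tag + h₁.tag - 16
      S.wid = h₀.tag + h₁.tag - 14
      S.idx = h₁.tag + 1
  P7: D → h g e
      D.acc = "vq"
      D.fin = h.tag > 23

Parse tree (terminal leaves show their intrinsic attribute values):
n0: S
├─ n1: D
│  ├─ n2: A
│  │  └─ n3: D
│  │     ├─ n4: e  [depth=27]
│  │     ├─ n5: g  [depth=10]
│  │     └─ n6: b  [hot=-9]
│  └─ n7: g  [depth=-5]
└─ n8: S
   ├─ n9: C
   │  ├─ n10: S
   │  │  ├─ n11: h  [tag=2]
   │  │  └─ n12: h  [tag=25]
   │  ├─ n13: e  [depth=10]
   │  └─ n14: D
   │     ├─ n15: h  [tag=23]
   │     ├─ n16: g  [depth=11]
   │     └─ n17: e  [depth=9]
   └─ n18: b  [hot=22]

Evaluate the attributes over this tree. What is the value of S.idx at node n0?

1. n2.hot = 8  [8]
2. n4.depth = 27  [terminal]
3. n5.depth = 10  [terminal]
4. n6.hot = -9  [terminal]
5. n3.acc = "ny"  ["ny"]
6. n3.fin = false  [g.depth > 10]
7. n2.wid = "nyx"  [D.acc ++ "x"]
8. n7.depth = -5  [terminal]
9. n1.acc = "pnyx"  ["p" ++ A.wid]
10. n1.fin = false  [g.depth > -5]
11. n9.cnt = "xq"  ["xq"]
12. n9.lim = "rx"  ["rx"]
13. n9.depth = 30  [30]
14. n11.tag = 2  [terminal]
15. n12.tag = 25  [terminal]
16. n10.ok = 23  [h₁.tag + h₀.tag - 4]
17. n10.cnt = 11  [h₀.tag + h₁.tag - 16]
18. n10.wid = 13  [h₀.tag + h₁.tag - 14]
19. n10.idx = 26  [h₁.tag + 1]
20. n13.depth = 10  [terminal]
21. n15.tag = 23  [terminal]
22. n16.depth = 11  [terminal]
23. n17.depth = 9  [terminal]
24. n14.acc = "vq"  ["vq"]
25. n14.fin = false  [h.tag > 23]
26. n9.key = "vqrx"  [D.acc ++ C.lim]
27. n18.hot = 22  [terminal]
28. n8.ok = 25  [b.hot + 3]
29. n8.cnt = 3  [b.hot - 19]
30. n8.wid = 3  [len(C.key) - 1]
31. n8.idx = -1  [len(C.key) - 5]
32. n0.ok = 29  [S₁.cnt + 26]
33. n0.cnt = 19  [S₁.wid * -1 + 22]
34. n0.wid = 9  [S₁.wid + 6]
35. n0.idx = 20  [S₁.idx * -2 + 18]

20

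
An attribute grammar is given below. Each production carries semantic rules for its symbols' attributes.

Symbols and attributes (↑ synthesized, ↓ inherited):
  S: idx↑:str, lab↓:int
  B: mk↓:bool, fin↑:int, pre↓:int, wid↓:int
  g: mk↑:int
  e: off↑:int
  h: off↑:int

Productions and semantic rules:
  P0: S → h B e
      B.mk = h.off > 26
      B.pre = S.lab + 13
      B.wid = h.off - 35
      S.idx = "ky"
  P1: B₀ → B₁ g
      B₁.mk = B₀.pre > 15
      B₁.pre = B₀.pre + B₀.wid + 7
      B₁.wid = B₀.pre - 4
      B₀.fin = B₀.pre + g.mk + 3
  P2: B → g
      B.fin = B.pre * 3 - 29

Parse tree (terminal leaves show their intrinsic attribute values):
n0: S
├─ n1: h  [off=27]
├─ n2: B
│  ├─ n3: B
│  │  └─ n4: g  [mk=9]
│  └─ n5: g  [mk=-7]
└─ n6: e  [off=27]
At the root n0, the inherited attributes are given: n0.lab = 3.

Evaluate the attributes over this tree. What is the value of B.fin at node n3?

16

1. n0.lab = 3  [given at root]
2. n1.off = 27  [terminal]
3. n2.mk = true  [h.off > 26]
4. n2.pre = 16  [S.lab + 13]
5. n2.wid = -8  [h.off - 35]
6. n3.mk = true  [B₀.pre > 15]
7. n3.pre = 15  [B₀.pre + B₀.wid + 7]
8. n3.wid = 12  [B₀.pre - 4]
9. n4.mk = 9  [terminal]
10. n3.fin = 16  [B.pre * 3 - 29]
11. n5.mk = -7  [terminal]
12. n2.fin = 12  [B₀.pre + g.mk + 3]
13. n6.off = 27  [terminal]
14. n0.idx = "ky"  ["ky"]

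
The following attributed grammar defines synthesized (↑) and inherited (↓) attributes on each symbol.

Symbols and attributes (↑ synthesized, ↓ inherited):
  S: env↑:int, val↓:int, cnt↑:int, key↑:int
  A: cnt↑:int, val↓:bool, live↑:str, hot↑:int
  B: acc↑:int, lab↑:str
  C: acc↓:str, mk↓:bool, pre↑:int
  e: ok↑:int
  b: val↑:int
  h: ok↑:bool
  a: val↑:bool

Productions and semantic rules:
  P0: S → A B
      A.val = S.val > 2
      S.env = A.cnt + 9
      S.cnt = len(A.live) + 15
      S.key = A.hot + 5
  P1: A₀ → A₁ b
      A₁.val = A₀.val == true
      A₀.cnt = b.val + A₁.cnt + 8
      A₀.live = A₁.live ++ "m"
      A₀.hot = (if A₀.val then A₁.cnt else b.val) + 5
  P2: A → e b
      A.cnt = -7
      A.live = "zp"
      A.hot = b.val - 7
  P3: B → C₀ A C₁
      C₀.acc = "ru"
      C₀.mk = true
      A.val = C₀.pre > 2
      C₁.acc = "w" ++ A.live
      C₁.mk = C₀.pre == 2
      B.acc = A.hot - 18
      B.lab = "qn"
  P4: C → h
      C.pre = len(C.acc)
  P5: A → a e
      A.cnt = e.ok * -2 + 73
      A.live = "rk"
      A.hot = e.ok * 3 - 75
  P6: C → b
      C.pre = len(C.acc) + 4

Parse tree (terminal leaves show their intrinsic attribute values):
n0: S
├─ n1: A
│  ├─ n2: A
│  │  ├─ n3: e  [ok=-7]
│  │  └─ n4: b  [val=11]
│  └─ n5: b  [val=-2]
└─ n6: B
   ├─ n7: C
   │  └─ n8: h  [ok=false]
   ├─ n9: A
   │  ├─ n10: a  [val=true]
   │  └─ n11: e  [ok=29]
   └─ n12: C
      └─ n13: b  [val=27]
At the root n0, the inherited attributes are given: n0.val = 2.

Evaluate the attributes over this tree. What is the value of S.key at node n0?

8

1. n0.val = 2  [given at root]
2. n1.val = false  [S.val > 2]
3. n2.val = false  [A₀.val == true]
4. n3.ok = -7  [terminal]
5. n4.val = 11  [terminal]
6. n2.cnt = -7  [-7]
7. n2.live = "zp"  ["zp"]
8. n2.hot = 4  [b.val - 7]
9. n5.val = -2  [terminal]
10. n1.cnt = -1  [b.val + A₁.cnt + 8]
11. n1.live = "zpm"  [A₁.live ++ "m"]
12. n1.hot = 3  [(if A₀.val then A₁.cnt else b.val) + 5]
13. n7.acc = "ru"  ["ru"]
14. n7.mk = true  [true]
15. n8.ok = false  [terminal]
16. n7.pre = 2  [len(C.acc)]
17. n9.val = false  [C₀.pre > 2]
18. n10.val = true  [terminal]
19. n11.ok = 29  [terminal]
20. n9.cnt = 15  [e.ok * -2 + 73]
21. n9.live = "rk"  ["rk"]
22. n9.hot = 12  [e.ok * 3 - 75]
23. n12.acc = "wrk"  ["w" ++ A.live]
24. n12.mk = true  [C₀.pre == 2]
25. n13.val = 27  [terminal]
26. n12.pre = 7  [len(C.acc) + 4]
27. n6.acc = -6  [A.hot - 18]
28. n6.lab = "qn"  ["qn"]
29. n0.env = 8  [A.cnt + 9]
30. n0.cnt = 18  [len(A.live) + 15]
31. n0.key = 8  [A.hot + 5]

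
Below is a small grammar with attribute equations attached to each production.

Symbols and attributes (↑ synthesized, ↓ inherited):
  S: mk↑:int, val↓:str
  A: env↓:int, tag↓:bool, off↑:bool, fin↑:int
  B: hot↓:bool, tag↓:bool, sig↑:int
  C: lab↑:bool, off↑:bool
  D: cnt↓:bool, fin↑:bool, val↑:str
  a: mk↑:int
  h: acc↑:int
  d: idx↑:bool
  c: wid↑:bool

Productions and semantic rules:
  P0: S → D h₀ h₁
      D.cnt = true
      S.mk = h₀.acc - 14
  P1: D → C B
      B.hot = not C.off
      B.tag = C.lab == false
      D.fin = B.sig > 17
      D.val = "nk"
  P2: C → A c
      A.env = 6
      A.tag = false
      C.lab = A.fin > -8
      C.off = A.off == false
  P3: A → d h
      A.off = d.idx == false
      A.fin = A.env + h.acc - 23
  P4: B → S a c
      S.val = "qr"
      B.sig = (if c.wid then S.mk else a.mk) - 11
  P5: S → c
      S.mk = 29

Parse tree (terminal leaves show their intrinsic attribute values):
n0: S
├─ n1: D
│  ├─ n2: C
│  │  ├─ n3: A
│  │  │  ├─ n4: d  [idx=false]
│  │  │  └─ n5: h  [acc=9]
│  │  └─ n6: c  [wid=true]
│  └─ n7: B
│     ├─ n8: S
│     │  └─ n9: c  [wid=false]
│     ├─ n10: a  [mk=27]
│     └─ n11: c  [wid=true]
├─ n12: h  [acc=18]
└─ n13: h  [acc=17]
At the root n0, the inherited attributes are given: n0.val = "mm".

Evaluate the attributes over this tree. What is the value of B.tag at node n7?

true

1. n0.val = "mm"  [given at root]
2. n1.cnt = true  [true]
3. n3.env = 6  [6]
4. n3.tag = false  [false]
5. n4.idx = false  [terminal]
6. n5.acc = 9  [terminal]
7. n3.off = true  [d.idx == false]
8. n3.fin = -8  [A.env + h.acc - 23]
9. n6.wid = true  [terminal]
10. n2.lab = false  [A.fin > -8]
11. n2.off = false  [A.off == false]
12. n7.hot = true  [not C.off]
13. n7.tag = true  [C.lab == false]
14. n8.val = "qr"  ["qr"]
15. n9.wid = false  [terminal]
16. n8.mk = 29  [29]
17. n10.mk = 27  [terminal]
18. n11.wid = true  [terminal]
19. n7.sig = 18  [(if c.wid then S.mk else a.mk) - 11]
20. n1.fin = true  [B.sig > 17]
21. n1.val = "nk"  ["nk"]
22. n12.acc = 18  [terminal]
23. n13.acc = 17  [terminal]
24. n0.mk = 4  [h₀.acc - 14]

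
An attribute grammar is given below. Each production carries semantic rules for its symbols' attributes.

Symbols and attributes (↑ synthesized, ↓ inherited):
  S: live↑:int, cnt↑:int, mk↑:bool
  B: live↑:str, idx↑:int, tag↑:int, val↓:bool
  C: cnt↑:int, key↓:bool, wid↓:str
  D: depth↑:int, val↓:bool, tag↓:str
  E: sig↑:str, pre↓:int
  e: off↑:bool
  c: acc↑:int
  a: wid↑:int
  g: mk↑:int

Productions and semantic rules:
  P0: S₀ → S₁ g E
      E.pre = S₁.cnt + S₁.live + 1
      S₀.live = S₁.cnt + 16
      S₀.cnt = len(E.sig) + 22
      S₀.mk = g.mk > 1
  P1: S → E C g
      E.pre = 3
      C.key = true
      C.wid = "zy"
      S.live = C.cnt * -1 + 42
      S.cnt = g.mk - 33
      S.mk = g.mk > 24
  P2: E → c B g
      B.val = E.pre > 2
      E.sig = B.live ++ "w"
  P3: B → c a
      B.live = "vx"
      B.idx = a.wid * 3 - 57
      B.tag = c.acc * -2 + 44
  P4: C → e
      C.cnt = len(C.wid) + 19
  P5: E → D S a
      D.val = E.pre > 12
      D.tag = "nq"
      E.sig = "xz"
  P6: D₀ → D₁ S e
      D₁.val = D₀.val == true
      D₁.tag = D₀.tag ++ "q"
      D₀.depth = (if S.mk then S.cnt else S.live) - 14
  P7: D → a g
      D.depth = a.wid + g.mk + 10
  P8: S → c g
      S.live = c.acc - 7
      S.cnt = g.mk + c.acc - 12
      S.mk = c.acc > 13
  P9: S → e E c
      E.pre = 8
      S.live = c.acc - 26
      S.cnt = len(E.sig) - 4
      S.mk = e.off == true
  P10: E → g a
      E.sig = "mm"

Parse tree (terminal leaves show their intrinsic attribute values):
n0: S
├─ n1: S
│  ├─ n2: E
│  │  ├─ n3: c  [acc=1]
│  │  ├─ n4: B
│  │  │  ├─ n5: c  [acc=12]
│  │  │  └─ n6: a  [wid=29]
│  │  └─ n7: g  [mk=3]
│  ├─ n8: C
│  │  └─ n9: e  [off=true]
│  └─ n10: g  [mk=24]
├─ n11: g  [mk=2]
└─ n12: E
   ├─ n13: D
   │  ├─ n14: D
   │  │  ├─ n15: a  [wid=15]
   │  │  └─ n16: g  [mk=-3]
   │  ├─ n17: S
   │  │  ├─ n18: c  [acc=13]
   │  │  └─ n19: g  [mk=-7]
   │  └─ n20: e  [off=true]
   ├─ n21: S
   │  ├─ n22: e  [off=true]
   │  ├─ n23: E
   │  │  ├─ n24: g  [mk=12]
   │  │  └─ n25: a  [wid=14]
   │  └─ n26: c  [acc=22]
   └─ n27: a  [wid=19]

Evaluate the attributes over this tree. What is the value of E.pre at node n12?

13

1. n2.pre = 3  [3]
2. n3.acc = 1  [terminal]
3. n4.val = true  [E.pre > 2]
4. n5.acc = 12  [terminal]
5. n6.wid = 29  [terminal]
6. n4.live = "vx"  ["vx"]
7. n4.idx = 30  [a.wid * 3 - 57]
8. n4.tag = 20  [c.acc * -2 + 44]
9. n7.mk = 3  [terminal]
10. n2.sig = "vxw"  [B.live ++ "w"]
11. n8.key = true  [true]
12. n8.wid = "zy"  ["zy"]
13. n9.off = true  [terminal]
14. n8.cnt = 21  [len(C.wid) + 19]
15. n10.mk = 24  [terminal]
16. n1.live = 21  [C.cnt * -1 + 42]
17. n1.cnt = -9  [g.mk - 33]
18. n1.mk = false  [g.mk > 24]
19. n11.mk = 2  [terminal]
20. n12.pre = 13  [S₁.cnt + S₁.live + 1]
21. n13.val = true  [E.pre > 12]
22. n13.tag = "nq"  ["nq"]
23. n14.val = true  [D₀.val == true]
24. n14.tag = "nqq"  [D₀.tag ++ "q"]
25. n15.wid = 15  [terminal]
26. n16.mk = -3  [terminal]
27. n14.depth = 22  [a.wid + g.mk + 10]
28. n18.acc = 13  [terminal]
29. n19.mk = -7  [terminal]
30. n17.live = 6  [c.acc - 7]
31. n17.cnt = -6  [g.mk + c.acc - 12]
32. n17.mk = false  [c.acc > 13]
33. n20.off = true  [terminal]
34. n13.depth = -8  [(if S.mk then S.cnt else S.live) - 14]
35. n22.off = true  [terminal]
36. n23.pre = 8  [8]
37. n24.mk = 12  [terminal]
38. n25.wid = 14  [terminal]
39. n23.sig = "mm"  ["mm"]
40. n26.acc = 22  [terminal]
41. n21.live = -4  [c.acc - 26]
42. n21.cnt = -2  [len(E.sig) - 4]
43. n21.mk = true  [e.off == true]
44. n27.wid = 19  [terminal]
45. n12.sig = "xz"  ["xz"]
46. n0.live = 7  [S₁.cnt + 16]
47. n0.cnt = 24  [len(E.sig) + 22]
48. n0.mk = true  [g.mk > 1]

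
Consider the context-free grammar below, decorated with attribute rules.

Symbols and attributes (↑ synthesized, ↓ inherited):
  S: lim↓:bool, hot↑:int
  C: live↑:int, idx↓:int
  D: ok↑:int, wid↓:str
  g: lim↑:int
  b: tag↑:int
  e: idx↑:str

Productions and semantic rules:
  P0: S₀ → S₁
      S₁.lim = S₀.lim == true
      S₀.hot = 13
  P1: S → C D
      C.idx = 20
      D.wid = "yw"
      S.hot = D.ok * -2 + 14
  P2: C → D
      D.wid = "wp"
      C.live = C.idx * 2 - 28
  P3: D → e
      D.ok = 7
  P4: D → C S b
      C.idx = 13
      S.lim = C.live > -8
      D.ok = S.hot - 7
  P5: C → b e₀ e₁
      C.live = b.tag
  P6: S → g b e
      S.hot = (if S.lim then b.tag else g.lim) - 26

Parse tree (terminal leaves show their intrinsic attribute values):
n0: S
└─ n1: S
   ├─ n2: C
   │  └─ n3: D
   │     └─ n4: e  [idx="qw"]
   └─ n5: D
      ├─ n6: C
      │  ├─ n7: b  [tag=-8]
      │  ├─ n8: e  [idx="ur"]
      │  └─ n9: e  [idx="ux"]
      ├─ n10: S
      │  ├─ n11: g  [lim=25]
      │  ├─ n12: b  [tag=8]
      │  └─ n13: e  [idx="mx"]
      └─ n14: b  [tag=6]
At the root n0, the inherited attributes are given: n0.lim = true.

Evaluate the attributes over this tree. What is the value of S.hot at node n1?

1. n0.lim = true  [given at root]
2. n1.lim = true  [S₀.lim == true]
3. n2.idx = 20  [20]
4. n3.wid = "wp"  ["wp"]
5. n4.idx = "qw"  [terminal]
6. n3.ok = 7  [7]
7. n2.live = 12  [C.idx * 2 - 28]
8. n5.wid = "yw"  ["yw"]
9. n6.idx = 13  [13]
10. n7.tag = -8  [terminal]
11. n8.idx = "ur"  [terminal]
12. n9.idx = "ux"  [terminal]
13. n6.live = -8  [b.tag]
14. n10.lim = false  [C.live > -8]
15. n11.lim = 25  [terminal]
16. n12.tag = 8  [terminal]
17. n13.idx = "mx"  [terminal]
18. n10.hot = -1  [(if S.lim then b.tag else g.lim) - 26]
19. n14.tag = 6  [terminal]
20. n5.ok = -8  [S.hot - 7]
21. n1.hot = 30  [D.ok * -2 + 14]
22. n0.hot = 13  [13]

30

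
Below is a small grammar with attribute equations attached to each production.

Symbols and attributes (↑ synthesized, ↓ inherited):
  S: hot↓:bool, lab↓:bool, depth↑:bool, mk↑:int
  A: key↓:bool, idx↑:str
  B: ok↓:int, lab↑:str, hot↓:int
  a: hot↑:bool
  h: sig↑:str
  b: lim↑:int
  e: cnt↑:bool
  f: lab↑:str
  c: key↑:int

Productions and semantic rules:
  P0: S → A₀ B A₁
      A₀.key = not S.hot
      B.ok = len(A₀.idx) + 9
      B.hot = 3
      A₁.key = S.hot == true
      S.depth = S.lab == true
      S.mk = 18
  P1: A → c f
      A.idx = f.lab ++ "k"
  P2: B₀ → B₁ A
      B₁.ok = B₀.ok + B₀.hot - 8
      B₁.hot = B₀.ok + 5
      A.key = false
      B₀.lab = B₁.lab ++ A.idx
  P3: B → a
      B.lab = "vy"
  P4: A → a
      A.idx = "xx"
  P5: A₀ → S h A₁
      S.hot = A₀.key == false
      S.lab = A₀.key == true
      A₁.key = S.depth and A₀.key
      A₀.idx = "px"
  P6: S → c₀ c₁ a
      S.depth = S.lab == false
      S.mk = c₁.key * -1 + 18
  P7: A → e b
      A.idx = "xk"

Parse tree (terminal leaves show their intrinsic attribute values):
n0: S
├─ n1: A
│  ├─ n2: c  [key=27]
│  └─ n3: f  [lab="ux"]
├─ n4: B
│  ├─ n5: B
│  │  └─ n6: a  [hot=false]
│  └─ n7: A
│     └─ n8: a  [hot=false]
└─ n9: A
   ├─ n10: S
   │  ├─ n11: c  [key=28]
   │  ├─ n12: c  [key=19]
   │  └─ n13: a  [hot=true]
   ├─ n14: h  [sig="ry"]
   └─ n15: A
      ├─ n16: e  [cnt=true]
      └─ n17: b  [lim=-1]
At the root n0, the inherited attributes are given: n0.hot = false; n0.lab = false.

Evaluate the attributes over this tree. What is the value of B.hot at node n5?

17

1. n0.hot = false  [given at root]
2. n0.lab = false  [given at root]
3. n1.key = true  [not S.hot]
4. n2.key = 27  [terminal]
5. n3.lab = "ux"  [terminal]
6. n1.idx = "uxk"  [f.lab ++ "k"]
7. n4.ok = 12  [len(A₀.idx) + 9]
8. n4.hot = 3  [3]
9. n5.ok = 7  [B₀.ok + B₀.hot - 8]
10. n5.hot = 17  [B₀.ok + 5]
11. n6.hot = false  [terminal]
12. n5.lab = "vy"  ["vy"]
13. n7.key = false  [false]
14. n8.hot = false  [terminal]
15. n7.idx = "xx"  ["xx"]
16. n4.lab = "vyxx"  [B₁.lab ++ A.idx]
17. n9.key = false  [S.hot == true]
18. n10.hot = true  [A₀.key == false]
19. n10.lab = false  [A₀.key == true]
20. n11.key = 28  [terminal]
21. n12.key = 19  [terminal]
22. n13.hot = true  [terminal]
23. n10.depth = true  [S.lab == false]
24. n10.mk = -1  [c₁.key * -1 + 18]
25. n14.sig = "ry"  [terminal]
26. n15.key = false  [S.depth and A₀.key]
27. n16.cnt = true  [terminal]
28. n17.lim = -1  [terminal]
29. n15.idx = "xk"  ["xk"]
30. n9.idx = "px"  ["px"]
31. n0.depth = false  [S.lab == true]
32. n0.mk = 18  [18]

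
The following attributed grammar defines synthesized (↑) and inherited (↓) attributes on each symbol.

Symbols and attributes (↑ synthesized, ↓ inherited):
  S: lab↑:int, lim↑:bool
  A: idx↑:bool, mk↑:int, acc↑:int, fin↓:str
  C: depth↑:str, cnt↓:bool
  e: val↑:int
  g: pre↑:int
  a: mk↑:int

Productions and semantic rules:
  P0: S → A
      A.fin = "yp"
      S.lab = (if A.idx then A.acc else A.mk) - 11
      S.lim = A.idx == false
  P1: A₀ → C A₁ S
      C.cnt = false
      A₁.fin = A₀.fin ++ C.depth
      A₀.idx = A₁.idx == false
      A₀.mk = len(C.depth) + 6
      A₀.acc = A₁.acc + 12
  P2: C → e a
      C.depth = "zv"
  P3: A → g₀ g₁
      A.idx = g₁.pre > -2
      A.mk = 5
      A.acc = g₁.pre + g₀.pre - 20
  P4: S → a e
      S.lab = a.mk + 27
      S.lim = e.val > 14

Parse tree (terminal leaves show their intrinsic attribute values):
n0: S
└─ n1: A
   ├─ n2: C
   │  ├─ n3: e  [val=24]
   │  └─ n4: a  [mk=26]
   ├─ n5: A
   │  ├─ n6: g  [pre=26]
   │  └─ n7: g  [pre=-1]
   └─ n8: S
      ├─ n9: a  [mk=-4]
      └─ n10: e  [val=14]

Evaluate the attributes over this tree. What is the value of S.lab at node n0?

-3

1. n1.fin = "yp"  ["yp"]
2. n2.cnt = false  [false]
3. n3.val = 24  [terminal]
4. n4.mk = 26  [terminal]
5. n2.depth = "zv"  ["zv"]
6. n5.fin = "ypzv"  [A₀.fin ++ C.depth]
7. n6.pre = 26  [terminal]
8. n7.pre = -1  [terminal]
9. n5.idx = true  [g₁.pre > -2]
10. n5.mk = 5  [5]
11. n5.acc = 5  [g₁.pre + g₀.pre - 20]
12. n9.mk = -4  [terminal]
13. n10.val = 14  [terminal]
14. n8.lab = 23  [a.mk + 27]
15. n8.lim = false  [e.val > 14]
16. n1.idx = false  [A₁.idx == false]
17. n1.mk = 8  [len(C.depth) + 6]
18. n1.acc = 17  [A₁.acc + 12]
19. n0.lab = -3  [(if A.idx then A.acc else A.mk) - 11]
20. n0.lim = true  [A.idx == false]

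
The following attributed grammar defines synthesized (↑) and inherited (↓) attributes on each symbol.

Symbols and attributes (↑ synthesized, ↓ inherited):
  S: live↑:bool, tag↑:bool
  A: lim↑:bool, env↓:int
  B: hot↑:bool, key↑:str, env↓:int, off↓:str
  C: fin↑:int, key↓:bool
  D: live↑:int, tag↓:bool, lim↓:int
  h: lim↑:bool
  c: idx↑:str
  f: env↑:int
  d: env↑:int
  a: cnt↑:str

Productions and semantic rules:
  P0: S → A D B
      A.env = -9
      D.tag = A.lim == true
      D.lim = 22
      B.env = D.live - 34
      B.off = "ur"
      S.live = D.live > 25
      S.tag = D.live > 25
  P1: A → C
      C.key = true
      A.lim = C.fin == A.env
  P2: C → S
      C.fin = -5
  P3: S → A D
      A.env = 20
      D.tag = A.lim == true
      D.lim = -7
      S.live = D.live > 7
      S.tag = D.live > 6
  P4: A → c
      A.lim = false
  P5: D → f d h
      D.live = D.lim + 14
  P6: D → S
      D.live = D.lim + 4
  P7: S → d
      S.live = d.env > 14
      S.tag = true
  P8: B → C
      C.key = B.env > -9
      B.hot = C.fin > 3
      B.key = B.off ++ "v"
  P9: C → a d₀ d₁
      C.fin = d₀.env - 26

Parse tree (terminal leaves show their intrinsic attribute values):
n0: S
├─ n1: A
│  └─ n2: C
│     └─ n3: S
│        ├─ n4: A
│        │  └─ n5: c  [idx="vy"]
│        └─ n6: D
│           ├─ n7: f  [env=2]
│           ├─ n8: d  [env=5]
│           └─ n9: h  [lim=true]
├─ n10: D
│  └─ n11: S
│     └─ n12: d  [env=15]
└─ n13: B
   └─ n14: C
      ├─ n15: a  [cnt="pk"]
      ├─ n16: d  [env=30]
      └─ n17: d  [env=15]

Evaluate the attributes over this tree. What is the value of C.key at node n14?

1. n1.env = -9  [-9]
2. n2.key = true  [true]
3. n4.env = 20  [20]
4. n5.idx = "vy"  [terminal]
5. n4.lim = false  [false]
6. n6.tag = false  [A.lim == true]
7. n6.lim = -7  [-7]
8. n7.env = 2  [terminal]
9. n8.env = 5  [terminal]
10. n9.lim = true  [terminal]
11. n6.live = 7  [D.lim + 14]
12. n3.live = false  [D.live > 7]
13. n3.tag = true  [D.live > 6]
14. n2.fin = -5  [-5]
15. n1.lim = false  [C.fin == A.env]
16. n10.tag = false  [A.lim == true]
17. n10.lim = 22  [22]
18. n12.env = 15  [terminal]
19. n11.live = true  [d.env > 14]
20. n11.tag = true  [true]
21. n10.live = 26  [D.lim + 4]
22. n13.env = -8  [D.live - 34]
23. n13.off = "ur"  ["ur"]
24. n14.key = true  [B.env > -9]
25. n15.cnt = "pk"  [terminal]
26. n16.env = 30  [terminal]
27. n17.env = 15  [terminal]
28. n14.fin = 4  [d₀.env - 26]
29. n13.hot = true  [C.fin > 3]
30. n13.key = "urv"  [B.off ++ "v"]
31. n0.live = true  [D.live > 25]
32. n0.tag = true  [D.live > 25]

true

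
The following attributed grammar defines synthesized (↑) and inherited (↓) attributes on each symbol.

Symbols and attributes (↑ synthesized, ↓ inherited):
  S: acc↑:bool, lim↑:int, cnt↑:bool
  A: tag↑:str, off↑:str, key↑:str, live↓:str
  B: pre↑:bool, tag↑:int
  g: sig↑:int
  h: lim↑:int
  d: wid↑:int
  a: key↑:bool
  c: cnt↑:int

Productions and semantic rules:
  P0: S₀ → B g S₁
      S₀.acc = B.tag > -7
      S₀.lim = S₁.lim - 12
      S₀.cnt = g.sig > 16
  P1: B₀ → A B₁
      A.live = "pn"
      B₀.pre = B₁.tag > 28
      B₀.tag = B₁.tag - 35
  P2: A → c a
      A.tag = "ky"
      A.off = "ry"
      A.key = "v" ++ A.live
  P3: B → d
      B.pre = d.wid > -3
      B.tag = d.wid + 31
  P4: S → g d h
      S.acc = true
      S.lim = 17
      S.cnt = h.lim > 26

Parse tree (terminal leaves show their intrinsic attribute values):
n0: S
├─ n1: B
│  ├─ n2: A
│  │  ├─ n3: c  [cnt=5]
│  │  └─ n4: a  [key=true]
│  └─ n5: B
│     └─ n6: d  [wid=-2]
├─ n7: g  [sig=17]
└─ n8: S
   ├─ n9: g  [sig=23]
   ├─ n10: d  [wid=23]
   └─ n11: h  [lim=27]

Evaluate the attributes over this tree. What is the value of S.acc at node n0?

1. n2.live = "pn"  ["pn"]
2. n3.cnt = 5  [terminal]
3. n4.key = true  [terminal]
4. n2.tag = "ky"  ["ky"]
5. n2.off = "ry"  ["ry"]
6. n2.key = "vpn"  ["v" ++ A.live]
7. n6.wid = -2  [terminal]
8. n5.pre = true  [d.wid > -3]
9. n5.tag = 29  [d.wid + 31]
10. n1.pre = true  [B₁.tag > 28]
11. n1.tag = -6  [B₁.tag - 35]
12. n7.sig = 17  [terminal]
13. n9.sig = 23  [terminal]
14. n10.wid = 23  [terminal]
15. n11.lim = 27  [terminal]
16. n8.acc = true  [true]
17. n8.lim = 17  [17]
18. n8.cnt = true  [h.lim > 26]
19. n0.acc = true  [B.tag > -7]
20. n0.lim = 5  [S₁.lim - 12]
21. n0.cnt = true  [g.sig > 16]

true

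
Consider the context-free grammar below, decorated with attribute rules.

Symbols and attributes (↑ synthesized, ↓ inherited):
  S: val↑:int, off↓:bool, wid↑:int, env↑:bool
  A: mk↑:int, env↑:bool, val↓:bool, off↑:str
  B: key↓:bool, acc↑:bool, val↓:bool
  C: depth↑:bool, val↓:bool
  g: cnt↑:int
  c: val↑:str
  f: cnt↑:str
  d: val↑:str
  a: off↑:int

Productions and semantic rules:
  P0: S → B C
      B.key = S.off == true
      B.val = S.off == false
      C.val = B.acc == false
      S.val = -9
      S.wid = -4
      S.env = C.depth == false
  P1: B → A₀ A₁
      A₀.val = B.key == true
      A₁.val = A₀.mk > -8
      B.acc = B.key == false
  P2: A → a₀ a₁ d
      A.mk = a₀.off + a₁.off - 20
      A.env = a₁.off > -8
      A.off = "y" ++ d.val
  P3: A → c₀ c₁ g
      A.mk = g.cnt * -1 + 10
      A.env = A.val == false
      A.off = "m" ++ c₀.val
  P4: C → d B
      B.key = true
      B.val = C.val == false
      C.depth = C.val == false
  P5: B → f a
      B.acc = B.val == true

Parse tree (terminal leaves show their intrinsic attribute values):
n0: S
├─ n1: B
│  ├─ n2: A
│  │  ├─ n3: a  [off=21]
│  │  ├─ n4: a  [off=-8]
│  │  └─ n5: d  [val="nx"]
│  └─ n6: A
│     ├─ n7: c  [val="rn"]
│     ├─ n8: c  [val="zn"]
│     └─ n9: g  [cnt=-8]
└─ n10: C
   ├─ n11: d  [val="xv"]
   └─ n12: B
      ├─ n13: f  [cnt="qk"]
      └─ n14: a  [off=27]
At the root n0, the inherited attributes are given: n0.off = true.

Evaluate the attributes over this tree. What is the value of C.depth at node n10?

false

1. n0.off = true  [given at root]
2. n1.key = true  [S.off == true]
3. n1.val = false  [S.off == false]
4. n2.val = true  [B.key == true]
5. n3.off = 21  [terminal]
6. n4.off = -8  [terminal]
7. n5.val = "nx"  [terminal]
8. n2.mk = -7  [a₀.off + a₁.off - 20]
9. n2.env = false  [a₁.off > -8]
10. n2.off = "ynx"  ["y" ++ d.val]
11. n6.val = true  [A₀.mk > -8]
12. n7.val = "rn"  [terminal]
13. n8.val = "zn"  [terminal]
14. n9.cnt = -8  [terminal]
15. n6.mk = 18  [g.cnt * -1 + 10]
16. n6.env = false  [A.val == false]
17. n6.off = "mrn"  ["m" ++ c₀.val]
18. n1.acc = false  [B.key == false]
19. n10.val = true  [B.acc == false]
20. n11.val = "xv"  [terminal]
21. n12.key = true  [true]
22. n12.val = false  [C.val == false]
23. n13.cnt = "qk"  [terminal]
24. n14.off = 27  [terminal]
25. n12.acc = false  [B.val == true]
26. n10.depth = false  [C.val == false]
27. n0.val = -9  [-9]
28. n0.wid = -4  [-4]
29. n0.env = true  [C.depth == false]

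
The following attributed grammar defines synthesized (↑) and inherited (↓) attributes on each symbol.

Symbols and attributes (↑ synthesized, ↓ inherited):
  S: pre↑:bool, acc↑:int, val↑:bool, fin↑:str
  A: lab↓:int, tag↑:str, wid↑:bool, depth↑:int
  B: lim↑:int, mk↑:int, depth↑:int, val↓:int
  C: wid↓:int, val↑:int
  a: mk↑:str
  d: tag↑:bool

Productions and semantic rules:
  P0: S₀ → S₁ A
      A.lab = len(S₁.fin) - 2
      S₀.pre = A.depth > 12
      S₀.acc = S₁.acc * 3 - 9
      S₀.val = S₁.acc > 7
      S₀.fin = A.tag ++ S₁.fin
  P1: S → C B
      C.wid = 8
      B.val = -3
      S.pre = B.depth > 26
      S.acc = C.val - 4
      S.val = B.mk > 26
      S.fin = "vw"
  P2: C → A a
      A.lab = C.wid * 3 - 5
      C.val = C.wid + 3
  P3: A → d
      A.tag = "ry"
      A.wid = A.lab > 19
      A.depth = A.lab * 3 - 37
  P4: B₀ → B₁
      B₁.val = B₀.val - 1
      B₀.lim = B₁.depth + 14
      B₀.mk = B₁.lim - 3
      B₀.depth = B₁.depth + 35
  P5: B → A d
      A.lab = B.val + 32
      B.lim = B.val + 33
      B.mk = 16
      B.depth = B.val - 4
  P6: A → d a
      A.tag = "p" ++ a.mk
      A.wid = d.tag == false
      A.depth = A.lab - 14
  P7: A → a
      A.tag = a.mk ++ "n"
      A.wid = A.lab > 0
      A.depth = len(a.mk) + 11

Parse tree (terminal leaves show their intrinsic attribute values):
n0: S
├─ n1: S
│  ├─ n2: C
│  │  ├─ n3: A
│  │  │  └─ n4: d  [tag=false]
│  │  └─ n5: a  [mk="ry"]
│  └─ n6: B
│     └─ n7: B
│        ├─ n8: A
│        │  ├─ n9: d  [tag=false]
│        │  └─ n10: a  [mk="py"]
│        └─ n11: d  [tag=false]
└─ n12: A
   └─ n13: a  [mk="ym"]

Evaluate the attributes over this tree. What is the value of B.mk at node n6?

1. n2.wid = 8  [8]
2. n3.lab = 19  [C.wid * 3 - 5]
3. n4.tag = false  [terminal]
4. n3.tag = "ry"  ["ry"]
5. n3.wid = false  [A.lab > 19]
6. n3.depth = 20  [A.lab * 3 - 37]
7. n5.mk = "ry"  [terminal]
8. n2.val = 11  [C.wid + 3]
9. n6.val = -3  [-3]
10. n7.val = -4  [B₀.val - 1]
11. n8.lab = 28  [B.val + 32]
12. n9.tag = false  [terminal]
13. n10.mk = "py"  [terminal]
14. n8.tag = "ppy"  ["p" ++ a.mk]
15. n8.wid = true  [d.tag == false]
16. n8.depth = 14  [A.lab - 14]
17. n11.tag = false  [terminal]
18. n7.lim = 29  [B.val + 33]
19. n7.mk = 16  [16]
20. n7.depth = -8  [B.val - 4]
21. n6.lim = 6  [B₁.depth + 14]
22. n6.mk = 26  [B₁.lim - 3]
23. n6.depth = 27  [B₁.depth + 35]
24. n1.pre = true  [B.depth > 26]
25. n1.acc = 7  [C.val - 4]
26. n1.val = false  [B.mk > 26]
27. n1.fin = "vw"  ["vw"]
28. n12.lab = 0  [len(S₁.fin) - 2]
29. n13.mk = "ym"  [terminal]
30. n12.tag = "ymn"  [a.mk ++ "n"]
31. n12.wid = false  [A.lab > 0]
32. n12.depth = 13  [len(a.mk) + 11]
33. n0.pre = true  [A.depth > 12]
34. n0.acc = 12  [S₁.acc * 3 - 9]
35. n0.val = false  [S₁.acc > 7]
36. n0.fin = "ymnvw"  [A.tag ++ S₁.fin]

26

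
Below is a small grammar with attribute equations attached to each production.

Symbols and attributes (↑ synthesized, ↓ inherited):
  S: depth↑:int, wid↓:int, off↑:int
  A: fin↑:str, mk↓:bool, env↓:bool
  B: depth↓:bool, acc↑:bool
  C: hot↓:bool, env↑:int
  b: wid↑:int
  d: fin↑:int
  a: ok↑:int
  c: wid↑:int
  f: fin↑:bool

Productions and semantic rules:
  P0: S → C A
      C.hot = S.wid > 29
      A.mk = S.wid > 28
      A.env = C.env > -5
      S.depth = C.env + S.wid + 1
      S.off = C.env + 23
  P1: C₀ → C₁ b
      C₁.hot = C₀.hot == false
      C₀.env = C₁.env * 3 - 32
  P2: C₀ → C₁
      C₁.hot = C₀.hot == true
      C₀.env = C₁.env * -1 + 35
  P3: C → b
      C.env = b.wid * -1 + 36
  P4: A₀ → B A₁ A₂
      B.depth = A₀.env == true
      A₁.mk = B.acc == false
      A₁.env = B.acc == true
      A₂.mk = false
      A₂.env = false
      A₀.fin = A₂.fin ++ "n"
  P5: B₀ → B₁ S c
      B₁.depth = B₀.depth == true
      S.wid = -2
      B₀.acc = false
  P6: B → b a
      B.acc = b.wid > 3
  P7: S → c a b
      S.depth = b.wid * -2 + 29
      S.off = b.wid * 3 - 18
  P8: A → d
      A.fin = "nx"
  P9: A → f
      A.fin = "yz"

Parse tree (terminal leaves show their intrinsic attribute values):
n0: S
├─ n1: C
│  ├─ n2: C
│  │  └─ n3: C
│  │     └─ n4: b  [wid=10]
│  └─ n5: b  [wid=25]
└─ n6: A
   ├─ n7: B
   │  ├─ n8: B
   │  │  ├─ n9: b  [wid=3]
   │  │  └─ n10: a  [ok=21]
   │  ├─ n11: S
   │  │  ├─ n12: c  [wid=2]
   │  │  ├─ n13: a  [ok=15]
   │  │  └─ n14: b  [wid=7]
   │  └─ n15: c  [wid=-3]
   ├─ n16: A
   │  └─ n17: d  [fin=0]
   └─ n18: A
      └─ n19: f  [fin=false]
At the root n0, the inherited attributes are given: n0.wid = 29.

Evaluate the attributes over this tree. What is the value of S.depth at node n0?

1. n0.wid = 29  [given at root]
2. n1.hot = false  [S.wid > 29]
3. n2.hot = true  [C₀.hot == false]
4. n3.hot = true  [C₀.hot == true]
5. n4.wid = 10  [terminal]
6. n3.env = 26  [b.wid * -1 + 36]
7. n2.env = 9  [C₁.env * -1 + 35]
8. n5.wid = 25  [terminal]
9. n1.env = -5  [C₁.env * 3 - 32]
10. n6.mk = true  [S.wid > 28]
11. n6.env = false  [C.env > -5]
12. n7.depth = false  [A₀.env == true]
13. n8.depth = false  [B₀.depth == true]
14. n9.wid = 3  [terminal]
15. n10.ok = 21  [terminal]
16. n8.acc = false  [b.wid > 3]
17. n11.wid = -2  [-2]
18. n12.wid = 2  [terminal]
19. n13.ok = 15  [terminal]
20. n14.wid = 7  [terminal]
21. n11.depth = 15  [b.wid * -2 + 29]
22. n11.off = 3  [b.wid * 3 - 18]
23. n15.wid = -3  [terminal]
24. n7.acc = false  [false]
25. n16.mk = true  [B.acc == false]
26. n16.env = false  [B.acc == true]
27. n17.fin = 0  [terminal]
28. n16.fin = "nx"  ["nx"]
29. n18.mk = false  [false]
30. n18.env = false  [false]
31. n19.fin = false  [terminal]
32. n18.fin = "yz"  ["yz"]
33. n6.fin = "yzn"  [A₂.fin ++ "n"]
34. n0.depth = 25  [C.env + S.wid + 1]
35. n0.off = 18  [C.env + 23]

25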